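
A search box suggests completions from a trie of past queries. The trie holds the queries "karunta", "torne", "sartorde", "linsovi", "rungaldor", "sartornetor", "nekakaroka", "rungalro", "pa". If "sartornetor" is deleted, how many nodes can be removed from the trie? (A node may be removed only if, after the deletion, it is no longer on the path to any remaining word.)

After clearing the end-marker at "sartornetor", prune upward until reaching a node still needed by another word.
The suffix "netor" (5 nodes) is used only by "sartornetor"; the node for "sartor" still has the child "d", so pruning stops there.
Nodes removed: 5

5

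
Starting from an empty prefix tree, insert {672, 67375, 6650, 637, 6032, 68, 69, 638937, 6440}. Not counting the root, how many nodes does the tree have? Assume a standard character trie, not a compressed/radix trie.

For each word, the new-node count is its length minus the longest prefix already in the trie:
  "672" → 3 new (6, 7, 2)
  "67375" → prefix "67" already present; 3 new (3, 7, 5)
  "6650" → prefix "6" already present; 3 new (6, 5, 0)
  "637" → prefix "6" already present; 2 new (3, 7)
  "6032" → prefix "6" already present; 3 new (0, 3, 2)
  "68" → prefix "6" already present; 1 new (8)
  "69" → prefix "6" already present; 1 new (9)
  "638937" → prefix "63" already present; 4 new (8, 9, 3, 7)
  "6440" → prefix "6" already present; 3 new (4, 4, 0)
Total nodes = 3 + 3 + 3 + 2 + 3 + 1 + 1 + 4 + 3 = 23

23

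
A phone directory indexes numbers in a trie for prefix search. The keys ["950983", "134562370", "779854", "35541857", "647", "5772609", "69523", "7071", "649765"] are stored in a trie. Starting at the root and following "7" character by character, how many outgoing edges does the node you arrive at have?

2

Walk "7" from the root, arriving at one node.
Distinct next characters after "7": 0, 7.
That node has 2 child edges.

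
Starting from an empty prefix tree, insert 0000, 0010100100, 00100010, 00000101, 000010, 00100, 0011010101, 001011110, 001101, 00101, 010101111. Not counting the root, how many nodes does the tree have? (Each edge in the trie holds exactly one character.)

Count nodes per top-level branch (shared prefixes stored once):
  '0'-branch (0000, 00000101, 000010, 00100, 00100010, 00101, 0010100100, 001011110, 001101, 0011010101, 010101111): 41 nodes
Sum: 41

41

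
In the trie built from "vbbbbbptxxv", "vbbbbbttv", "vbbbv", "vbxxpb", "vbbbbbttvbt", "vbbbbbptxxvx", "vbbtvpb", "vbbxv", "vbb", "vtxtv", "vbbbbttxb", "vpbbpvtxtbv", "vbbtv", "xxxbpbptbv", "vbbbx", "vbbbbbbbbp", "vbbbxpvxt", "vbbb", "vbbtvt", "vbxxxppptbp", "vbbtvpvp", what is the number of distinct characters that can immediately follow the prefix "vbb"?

3

The children of the "vbb" node are the distinct next characters among strings starting with "vbb".
Distinct next characters after "vbb": b, t, x.
That node has 3 child edges.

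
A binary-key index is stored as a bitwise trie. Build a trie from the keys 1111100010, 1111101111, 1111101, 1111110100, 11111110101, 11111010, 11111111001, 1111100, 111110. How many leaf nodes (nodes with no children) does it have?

A leaf is a node with no children — equivalently, the end of a word that is not a proper prefix of any other stored word.
Those words: "1111100010", "11111010", "1111101111", "1111110100", "11111110101", "11111111001"
Leaf count: 6

6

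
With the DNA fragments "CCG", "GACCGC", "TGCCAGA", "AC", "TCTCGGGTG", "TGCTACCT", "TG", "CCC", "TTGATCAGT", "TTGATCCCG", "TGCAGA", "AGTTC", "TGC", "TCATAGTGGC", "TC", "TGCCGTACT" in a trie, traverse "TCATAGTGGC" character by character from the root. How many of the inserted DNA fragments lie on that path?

Traverse "TCATAGTGGC" character by character; count nodes along the way that are marked as word ends.
Prefixes of the query that are stored words: "TC", "TCATAGTGGC"
Count: 2

2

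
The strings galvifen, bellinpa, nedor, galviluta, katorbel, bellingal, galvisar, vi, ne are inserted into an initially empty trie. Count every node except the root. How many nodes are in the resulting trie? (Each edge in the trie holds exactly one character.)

Count nodes per top-level branch (shared prefixes stored once):
  'b'-branch (bellingal, bellinpa): 11 nodes
  'g'-branch (galvifen, galviluta, galvisar): 15 nodes
  'k'-branch (katorbel): 8 nodes
  'n'-branch (ne, nedor): 5 nodes
  'v'-branch (vi): 2 nodes
Sum: 41

41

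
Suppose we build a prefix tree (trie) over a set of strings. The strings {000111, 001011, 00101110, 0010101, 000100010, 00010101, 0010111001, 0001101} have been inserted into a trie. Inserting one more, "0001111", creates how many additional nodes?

Walking "0001111" from the root, the first 6 characters ("000111") follow existing edges; "1" is the first miss.
New nodes needed: |"0001111"| − 6 = 7 − 6 = 1.

1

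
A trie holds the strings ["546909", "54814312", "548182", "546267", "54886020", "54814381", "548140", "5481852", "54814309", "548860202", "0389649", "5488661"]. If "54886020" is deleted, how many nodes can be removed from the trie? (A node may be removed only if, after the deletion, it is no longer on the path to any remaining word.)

0

After clearing the end-marker at "54886020", prune upward until reaching a node still needed by another word.
Every node on "54886020" is still needed (e.g. by "548860202"), so nothing is freed.
Nodes removed: 0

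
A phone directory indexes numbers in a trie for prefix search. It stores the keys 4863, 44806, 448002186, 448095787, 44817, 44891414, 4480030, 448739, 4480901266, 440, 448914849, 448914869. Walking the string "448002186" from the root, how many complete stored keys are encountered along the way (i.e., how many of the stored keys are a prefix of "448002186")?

1

Check each prefix of "448002186" against the stored set — each match is an end-marker on the path.
Prefixes of the query that are stored words: "448002186"
Count: 1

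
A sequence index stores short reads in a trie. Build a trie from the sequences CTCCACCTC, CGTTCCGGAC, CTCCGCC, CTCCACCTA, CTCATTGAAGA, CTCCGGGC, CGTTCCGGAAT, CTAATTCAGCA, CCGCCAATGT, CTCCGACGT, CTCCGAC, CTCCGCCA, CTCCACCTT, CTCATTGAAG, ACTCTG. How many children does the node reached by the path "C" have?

3

Walk "C" from the root, arriving at one node.
Characters that immediately follow "C" among the stored strings: {C, G, T}.
That node has 3 child edges.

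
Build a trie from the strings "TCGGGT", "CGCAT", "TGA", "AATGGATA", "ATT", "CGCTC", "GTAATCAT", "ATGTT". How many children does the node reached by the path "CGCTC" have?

Walk "CGCTC" from the root, arriving at one node.
No stored string extends past "CGCTC".
That node has 0 child edges.

0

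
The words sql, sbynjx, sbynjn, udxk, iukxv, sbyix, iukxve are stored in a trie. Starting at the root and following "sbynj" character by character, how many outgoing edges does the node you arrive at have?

Follow the path "sbynj" to its node, then look at its outgoing edges.
Distinct next characters after "sbynj": n, x.
That node has 2 child edges.

2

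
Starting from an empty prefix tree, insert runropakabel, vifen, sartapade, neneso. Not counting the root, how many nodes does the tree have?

32

Trace insertions, counting only characters that open a new branch:
  "runropakabel" → 12 new (r, u, n, r, o, p, a, k, a, b, e, l)
  "vifen" → 5 new (v, i, f, e, n)
  "sartapade" → 9 new (s, a, r, t, a, p, a, d, e)
  "neneso" → 6 new (n, e, n, e, s, o)
Total nodes = 12 + 5 + 9 + 6 = 32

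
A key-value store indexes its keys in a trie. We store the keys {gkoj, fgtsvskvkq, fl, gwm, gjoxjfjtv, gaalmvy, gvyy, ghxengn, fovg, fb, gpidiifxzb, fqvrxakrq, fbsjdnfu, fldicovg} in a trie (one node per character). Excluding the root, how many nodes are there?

Trace insertions, counting only characters that open a new branch:
  "gkoj" → 4 new (g, k, o, j)
  "fgtsvskvkq" → 10 new (f, g, t, s, v, s, k, v, k, q)
  "fl" → prefix "f" already present; 1 new (l)
  "gwm" → prefix "g" already present; 2 new (w, m)
  "gjoxjfjtv" → prefix "g" already present; 8 new (j, o, x, j, f, j, t, v)
  "gaalmvy" → prefix "g" already present; 6 new (a, a, l, m, v, y)
  "gvyy" → prefix "g" already present; 3 new (v, y, y)
  "ghxengn" → prefix "g" already present; 6 new (h, x, e, n, g, n)
  "fovg" → prefix "f" already present; 3 new (o, v, g)
  "fb" → prefix "f" already present; 1 new (b)
  "gpidiifxzb" → prefix "g" already present; 9 new (p, i, d, i, i, f, x, z, b)
  "fqvrxakrq" → prefix "f" already present; 8 new (q, v, r, x, a, k, r, q)
  "fbsjdnfu" → prefix "fb" already present; 6 new (s, j, d, n, f, u)
  "fldicovg" → prefix "fl" already present; 6 new (d, i, c, o, v, g)
Total nodes = 4 + 10 + 1 + 2 + 8 + 6 + 3 + 6 + 3 + 1 + 9 + 8 + 6 + 6 = 73

73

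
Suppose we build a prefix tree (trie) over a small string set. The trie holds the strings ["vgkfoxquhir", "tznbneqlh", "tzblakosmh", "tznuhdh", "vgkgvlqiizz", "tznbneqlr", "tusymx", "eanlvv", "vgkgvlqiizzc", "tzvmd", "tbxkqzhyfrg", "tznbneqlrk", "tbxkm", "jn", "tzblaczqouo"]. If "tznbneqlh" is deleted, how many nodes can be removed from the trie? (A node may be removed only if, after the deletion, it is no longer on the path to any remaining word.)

Walk "tznbneqlh" from the leaf back toward the root, removing each node that no remaining word uses.
The suffix "h" (1 node) is used only by "tznbneqlh"; the node for "tznbneql" still has the child "r", so pruning stops there.
Nodes removed: 1

1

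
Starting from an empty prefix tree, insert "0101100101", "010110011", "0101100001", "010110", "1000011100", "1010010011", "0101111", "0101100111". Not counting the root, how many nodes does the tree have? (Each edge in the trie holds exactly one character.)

35

For each word, the new-node count is its length minus the longest prefix already in the trie:
  "0101100101" → 10 new (0, 1, 0, 1, 1, 0, 0, 1, 0, 1)
  "010110011" → prefix "01011001" already present; 1 new (1)
  "0101100001" → prefix "0101100" already present; 3 new (0, 0, 1)
  "010110" → prefix "010110" already present; 0 new (none)
  "1000011100" → 10 new (1, 0, 0, 0, 0, 1, 1, 1, 0, 0)
  "1010010011" → prefix "10" already present; 8 new (1, 0, 0, 1, 0, 0, 1, 1)
  "0101111" → prefix "01011" already present; 2 new (1, 1)
  "0101100111" → prefix "010110011" already present; 1 new (1)
Total nodes = 10 + 1 + 3 + 0 + 10 + 8 + 2 + 1 = 35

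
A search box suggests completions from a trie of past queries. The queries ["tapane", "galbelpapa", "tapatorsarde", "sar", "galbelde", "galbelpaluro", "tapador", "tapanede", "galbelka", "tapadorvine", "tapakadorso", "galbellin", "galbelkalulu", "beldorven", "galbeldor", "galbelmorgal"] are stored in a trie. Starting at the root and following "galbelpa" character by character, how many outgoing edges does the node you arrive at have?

2

The children of the "galbelpa" node are the distinct next characters among strings starting with "galbelpa".
Distinct next characters after "galbelpa": l, p.
That node has 2 child edges.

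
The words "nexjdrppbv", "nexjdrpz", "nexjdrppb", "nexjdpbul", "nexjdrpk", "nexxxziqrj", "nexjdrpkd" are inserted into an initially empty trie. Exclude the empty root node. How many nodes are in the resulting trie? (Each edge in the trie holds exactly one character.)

For each word, the new-node count is its length minus the longest prefix already in the trie:
  "nexjdrppbv" → 10 new (n, e, x, j, d, r, p, p, b, v)
  "nexjdrpz" → prefix "nexjdrp" already present; 1 new (z)
  "nexjdrppb" → prefix "nexjdrppb" already present; 0 new (none)
  "nexjdpbul" → prefix "nexjd" already present; 4 new (p, b, u, l)
  "nexjdrpk" → prefix "nexjdrp" already present; 1 new (k)
  "nexxxziqrj" → prefix "nex" already present; 7 new (x, x, z, i, q, r, j)
  "nexjdrpkd" → prefix "nexjdrpk" already present; 1 new (d)
Total nodes = 10 + 1 + 0 + 4 + 1 + 7 + 1 = 24

24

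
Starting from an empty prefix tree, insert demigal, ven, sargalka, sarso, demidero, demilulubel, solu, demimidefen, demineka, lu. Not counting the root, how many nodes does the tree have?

Insert word by word; a character creates a node only if that edge doesn't already exist:
  "demigal" → 7 new (d, e, m, i, g, a, l)
  "ven" → 3 new (v, e, n)
  "sargalka" → 8 new (s, a, r, g, a, l, k, a)
  "sarso" → prefix "sar" already present; 2 new (s, o)
  "demidero" → prefix "demi" already present; 4 new (d, e, r, o)
  "demilulubel" → prefix "demi" already present; 7 new (l, u, l, u, b, e, l)
  "solu" → prefix "s" already present; 3 new (o, l, u)
  "demimidefen" → prefix "demi" already present; 7 new (m, i, d, e, f, e, n)
  "demineka" → prefix "demi" already present; 4 new (n, e, k, a)
  "lu" → 2 new (l, u)
Total nodes = 7 + 3 + 8 + 2 + 4 + 7 + 3 + 7 + 4 + 2 = 47

47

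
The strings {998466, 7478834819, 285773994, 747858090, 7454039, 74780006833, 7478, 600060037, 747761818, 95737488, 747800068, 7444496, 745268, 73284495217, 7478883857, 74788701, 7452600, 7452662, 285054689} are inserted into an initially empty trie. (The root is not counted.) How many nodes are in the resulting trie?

100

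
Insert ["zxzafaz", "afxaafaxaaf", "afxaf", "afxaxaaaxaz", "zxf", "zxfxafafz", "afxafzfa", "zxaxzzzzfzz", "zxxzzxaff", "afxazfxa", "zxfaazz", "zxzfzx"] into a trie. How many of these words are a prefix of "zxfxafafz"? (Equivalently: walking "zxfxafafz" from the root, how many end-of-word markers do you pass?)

2

Traverse "zxfxafafz" character by character; count nodes along the way that are marked as word ends.
Prefixes of the query that are stored words: "zxf", "zxfxafafz"
Count: 2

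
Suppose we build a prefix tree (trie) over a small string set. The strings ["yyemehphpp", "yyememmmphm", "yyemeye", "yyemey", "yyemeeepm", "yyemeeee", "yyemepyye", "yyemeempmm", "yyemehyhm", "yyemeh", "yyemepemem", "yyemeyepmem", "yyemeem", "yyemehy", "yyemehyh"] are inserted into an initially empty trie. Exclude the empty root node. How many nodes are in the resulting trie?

Trace insertions, counting only characters that open a new branch:
  "yyemehphpp" → 10 new (y, y, e, m, e, h, p, h, p, p)
  "yyememmmphm" → prefix "yyeme" already present; 6 new (m, m, m, p, h, m)
  "yyemeye" → prefix "yyeme" already present; 2 new (y, e)
  "yyemey" → prefix "yyemey" already present; 0 new (none)
  "yyemeeepm" → prefix "yyeme" already present; 4 new (e, e, p, m)
  "yyemeeee" → prefix "yyemeee" already present; 1 new (e)
  "yyemepyye" → prefix "yyeme" already present; 4 new (p, y, y, e)
  "yyemeempmm" → prefix "yyemee" already present; 4 new (m, p, m, m)
  "yyemehyhm" → prefix "yyemeh" already present; 3 new (y, h, m)
  "yyemeh" → prefix "yyemeh" already present; 0 new (none)
  "yyemepemem" → prefix "yyemep" already present; 4 new (e, m, e, m)
  "yyemeyepmem" → prefix "yyemeye" already present; 4 new (p, m, e, m)
  "yyemeem" → prefix "yyemeem" already present; 0 new (none)
  "yyemehy" → prefix "yyemehy" already present; 0 new (none)
  "yyemehyh" → prefix "yyemehyh" already present; 0 new (none)
Total nodes = 10 + 6 + 2 + 0 + 4 + 1 + 4 + 4 + 3 + 0 + 4 + 4 + 0 + 0 + 0 = 42

42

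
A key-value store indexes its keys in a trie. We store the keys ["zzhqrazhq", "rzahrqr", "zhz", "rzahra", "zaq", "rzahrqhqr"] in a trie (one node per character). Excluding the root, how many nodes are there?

Insert word by word; a character creates a node only if that edge doesn't already exist:
  "zzhqrazhq" → 9 new (z, z, h, q, r, a, z, h, q)
  "rzahrqr" → 7 new (r, z, a, h, r, q, r)
  "zhz" → prefix "z" already present; 2 new (h, z)
  "rzahra" → prefix "rzahr" already present; 1 new (a)
  "zaq" → prefix "z" already present; 2 new (a, q)
  "rzahrqhqr" → prefix "rzahrq" already present; 3 new (h, q, r)
Total nodes = 9 + 7 + 2 + 1 + 2 + 3 = 24

24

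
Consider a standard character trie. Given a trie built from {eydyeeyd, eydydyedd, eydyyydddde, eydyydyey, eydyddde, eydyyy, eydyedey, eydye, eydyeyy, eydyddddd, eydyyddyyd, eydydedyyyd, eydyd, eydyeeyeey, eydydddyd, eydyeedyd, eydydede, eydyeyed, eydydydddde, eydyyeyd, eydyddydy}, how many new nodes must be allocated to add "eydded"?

3

Walking "eydded" from the root, the first 3 characters ("eyd") follow existing edges; "d" is the first miss.
New nodes needed: |"eydded"| − 3 = 6 − 3 = 3.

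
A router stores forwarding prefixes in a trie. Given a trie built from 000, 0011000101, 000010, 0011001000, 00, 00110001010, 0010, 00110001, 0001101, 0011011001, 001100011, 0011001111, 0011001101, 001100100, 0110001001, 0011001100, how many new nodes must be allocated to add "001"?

0

Every character of "001" already lies on an existing path (it is a prefix of some stored word).
No new nodes are needed: 0.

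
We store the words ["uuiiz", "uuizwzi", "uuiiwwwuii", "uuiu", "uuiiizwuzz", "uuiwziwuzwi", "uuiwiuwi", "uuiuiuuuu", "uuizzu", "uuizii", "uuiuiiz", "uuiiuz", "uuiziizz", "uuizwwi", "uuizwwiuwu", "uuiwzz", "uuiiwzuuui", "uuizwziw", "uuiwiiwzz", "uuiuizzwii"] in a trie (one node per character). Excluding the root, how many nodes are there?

70

Trace insertions, counting only characters that open a new branch:
  "uuiiz" → 5 new (u, u, i, i, z)
  "uuizwzi" → prefix "uui" already present; 4 new (z, w, z, i)
  "uuiiwwwuii" → prefix "uuii" already present; 6 new (w, w, w, u, i, i)
  "uuiu" → prefix "uui" already present; 1 new (u)
  "uuiiizwuzz" → prefix "uuii" already present; 6 new (i, z, w, u, z, z)
  "uuiwziwuzwi" → prefix "uui" already present; 8 new (w, z, i, w, u, z, w, i)
  "uuiwiuwi" → prefix "uuiw" already present; 4 new (i, u, w, i)
  "uuiuiuuuu" → prefix "uuiu" already present; 5 new (i, u, u, u, u)
  "uuizzu" → prefix "uuiz" already present; 2 new (z, u)
  "uuizii" → prefix "uuiz" already present; 2 new (i, i)
  "uuiuiiz" → prefix "uuiui" already present; 2 new (i, z)
  "uuiiuz" → prefix "uuii" already present; 2 new (u, z)
  "uuiziizz" → prefix "uuizii" already present; 2 new (z, z)
  "uuizwwi" → prefix "uuizw" already present; 2 new (w, i)
  "uuizwwiuwu" → prefix "uuizwwi" already present; 3 new (u, w, u)
  "uuiwzz" → prefix "uuiwz" already present; 1 new (z)
  "uuiiwzuuui" → prefix "uuiiw" already present; 5 new (z, u, u, u, i)
  "uuizwziw" → prefix "uuizwzi" already present; 1 new (w)
  "uuiwiiwzz" → prefix "uuiwi" already present; 4 new (i, w, z, z)
  "uuiuizzwii" → prefix "uuiui" already present; 5 new (z, z, w, i, i)
Total nodes = 5 + 4 + 6 + 1 + 6 + 8 + 4 + 5 + 2 + 2 + 2 + 2 + 2 + 2 + 3 + 1 + 5 + 1 + 4 + 5 = 70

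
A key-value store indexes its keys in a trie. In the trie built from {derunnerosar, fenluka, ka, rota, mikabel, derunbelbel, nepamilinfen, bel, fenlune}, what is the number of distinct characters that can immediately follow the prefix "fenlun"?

1

Walk "fenlun" from the root, arriving at one node.
Distinct next characters after "fenlun": e.
That node has 1 child edge.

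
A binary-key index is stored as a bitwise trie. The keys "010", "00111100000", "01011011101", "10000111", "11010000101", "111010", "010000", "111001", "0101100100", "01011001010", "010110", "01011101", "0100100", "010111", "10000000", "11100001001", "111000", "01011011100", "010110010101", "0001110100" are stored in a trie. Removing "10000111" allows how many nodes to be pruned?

3

Walk "10000111" from the leaf back toward the root, removing each node that no remaining word uses.
The suffix "111" (3 nodes) is used only by "10000111"; the node for "10000" still has the child "0", so pruning stops there.
Nodes removed: 3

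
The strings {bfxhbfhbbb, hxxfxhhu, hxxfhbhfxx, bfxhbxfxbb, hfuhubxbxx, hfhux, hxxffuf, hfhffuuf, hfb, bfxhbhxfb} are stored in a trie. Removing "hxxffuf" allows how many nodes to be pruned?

3

Walk "hxxffuf" from the leaf back toward the root, removing each node that no remaining word uses.
The suffix "fuf" (3 nodes) is used only by "hxxffuf"; the node for "hxxf" still has the child "x", so pruning stops there.
Nodes removed: 3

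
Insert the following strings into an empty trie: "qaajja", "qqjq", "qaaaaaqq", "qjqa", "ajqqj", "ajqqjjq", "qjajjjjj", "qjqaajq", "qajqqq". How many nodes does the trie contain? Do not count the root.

37

Count nodes per top-level branch (shared prefixes stored once):
  'a'-branch (ajqqj, ajqqjjq): 7 nodes
  'q'-branch (qaaaaaqq, qaajja, qajqqq, qjajjjjj, qjqa, qjqaajq, qqjq): 30 nodes
Sum: 37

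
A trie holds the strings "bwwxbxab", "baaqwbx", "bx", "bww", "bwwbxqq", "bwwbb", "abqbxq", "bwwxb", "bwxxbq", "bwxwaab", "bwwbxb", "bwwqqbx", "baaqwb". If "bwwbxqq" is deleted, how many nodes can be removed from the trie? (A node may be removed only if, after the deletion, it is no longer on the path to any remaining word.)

2

After clearing the end-marker at "bwwbxqq", prune upward until reaching a node still needed by another word.
The suffix "qq" (2 nodes) is used only by "bwwbxqq"; the node for "bwwbx" still has the child "b", so pruning stops there.
Nodes removed: 2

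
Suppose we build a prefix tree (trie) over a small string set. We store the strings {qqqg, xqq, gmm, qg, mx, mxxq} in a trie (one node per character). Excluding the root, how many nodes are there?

15

Trie structure (* marks end of a word):
(root)
├─ g
│  └─ m
│     └─ m *
├─ m
│  └─ x *
│     └─ x
│        └─ q *
├─ q
│  ├─ g *
│  └─ q
│     └─ q
│        └─ g *
└─ x
   └─ q
      └─ q *
Counting every labelled node above: 15.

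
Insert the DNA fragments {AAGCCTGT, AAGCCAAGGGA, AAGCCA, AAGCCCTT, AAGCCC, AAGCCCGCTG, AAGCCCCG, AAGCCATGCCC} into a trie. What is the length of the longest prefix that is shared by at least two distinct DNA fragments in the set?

6

Equivalently: take the maximum, over all pairs, of their longest common prefix length.
e.g. "AAGCCA" and "AAGCCAAGGGA" share the prefix "AAGCCA" of length 6; no pair shares a longer one.
Longest shared-prefix length: 6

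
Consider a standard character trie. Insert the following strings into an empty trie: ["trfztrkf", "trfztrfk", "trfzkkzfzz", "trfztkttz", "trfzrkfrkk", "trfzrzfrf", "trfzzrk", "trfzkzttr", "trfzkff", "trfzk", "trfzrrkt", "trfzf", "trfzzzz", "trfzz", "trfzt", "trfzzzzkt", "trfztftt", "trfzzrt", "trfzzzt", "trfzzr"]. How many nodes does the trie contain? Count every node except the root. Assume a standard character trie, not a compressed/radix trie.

52

Count nodes per top-level branch (shared prefixes stored once):
  't'-branch (trfzf, trfzk, trfzkff, trfzkkzfzz, trfzkzttr, trfzrkfrkk, trfzrrkt, trfzrzfrf, trfzt, trfztftt, trfztkttz, trfztrfk, trfztrkf, trfzz, trfzzr, trfzzrk, trfzzrt, trfzzzt, trfzzzz, trfzzzzkt): 52 nodes
Sum: 52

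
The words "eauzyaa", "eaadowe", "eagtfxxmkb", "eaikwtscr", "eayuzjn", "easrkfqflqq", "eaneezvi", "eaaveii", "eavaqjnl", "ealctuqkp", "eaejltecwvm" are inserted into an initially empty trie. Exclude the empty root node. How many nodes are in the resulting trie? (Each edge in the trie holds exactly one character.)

Count nodes per top-level branch (shared prefixes stored once):
  'e'-branch (eaadowe, eaaveii, eaejltecwvm, eagtfxxmkb, eaikwtscr, ealctuqkp, eaneezvi, easrkfqflqq, eauzyaa, eavaqjnl, eayuzjn): 73 nodes
Sum: 73

73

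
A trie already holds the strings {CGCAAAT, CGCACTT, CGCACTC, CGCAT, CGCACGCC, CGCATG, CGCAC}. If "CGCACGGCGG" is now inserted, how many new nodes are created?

The longest prefix of "CGCACGGCGG" already in the trie is "CGCACG" (length 6).
So 10 − 6 = 4 new nodes.

4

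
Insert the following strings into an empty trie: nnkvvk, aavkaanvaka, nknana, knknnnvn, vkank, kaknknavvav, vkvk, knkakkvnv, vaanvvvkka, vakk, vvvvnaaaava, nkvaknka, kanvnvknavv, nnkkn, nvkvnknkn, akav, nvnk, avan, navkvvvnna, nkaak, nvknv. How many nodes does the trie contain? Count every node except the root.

121

Trace insertions, counting only characters that open a new branch:
  "nnkvvk" → 6 new (n, n, k, v, v, k)
  "aavkaanvaka" → 11 new (a, a, v, k, a, a, n, v, a, k, a)
  "nknana" → prefix "n" already present; 5 new (k, n, a, n, a)
  "knknnnvn" → 8 new (k, n, k, n, n, n, v, n)
  "vkank" → 5 new (v, k, a, n, k)
  "kaknknavvav" → prefix "k" already present; 10 new (a, k, n, k, n, a, v, v, a, v)
  "vkvk" → prefix "vk" already present; 2 new (v, k)
  "knkakkvnv" → prefix "knk" already present; 6 new (a, k, k, v, n, v)
  "vaanvvvkka" → prefix "v" already present; 9 new (a, a, n, v, v, v, k, k, a)
  "vakk" → prefix "va" already present; 2 new (k, k)
  "vvvvnaaaava" → prefix "v" already present; 10 new (v, v, v, n, a, a, a, a, v, a)
  "nkvaknka" → prefix "nk" already present; 6 new (v, a, k, n, k, a)
  "kanvnvknavv" → prefix "ka" already present; 9 new (n, v, n, v, k, n, a, v, v)
  "nnkkn" → prefix "nnk" already present; 2 new (k, n)
  "nvkvnknkn" → prefix "n" already present; 8 new (v, k, v, n, k, n, k, n)
  "akav" → prefix "a" already present; 3 new (k, a, v)
  "nvnk" → prefix "nv" already present; 2 new (n, k)
  "avan" → prefix "a" already present; 3 new (v, a, n)
  "navkvvvnna" → prefix "n" already present; 9 new (a, v, k, v, v, v, n, n, a)
  "nkaak" → prefix "nk" already present; 3 new (a, a, k)
  "nvknv" → prefix "nvk" already present; 2 new (n, v)
Total nodes = 6 + 11 + 5 + 8 + 5 + 10 + 2 + 6 + 9 + 2 + 10 + 6 + 9 + 2 + 8 + 3 + 2 + 3 + 9 + 3 + 2 = 121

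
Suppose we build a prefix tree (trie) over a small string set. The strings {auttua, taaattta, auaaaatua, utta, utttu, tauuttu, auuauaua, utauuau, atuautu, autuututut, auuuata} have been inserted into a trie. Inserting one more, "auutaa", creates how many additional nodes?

3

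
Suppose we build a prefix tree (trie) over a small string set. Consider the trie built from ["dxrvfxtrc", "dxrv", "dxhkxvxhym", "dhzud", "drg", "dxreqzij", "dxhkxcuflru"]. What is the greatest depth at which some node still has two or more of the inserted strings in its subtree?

5

Look for the deepest trie node that still has at least two words in its subtree.
"dxhkxcuflru" and "dxhkxvxhym" agree on "dxhkx" (5 characters) before diverging; nothing deeper is shared.
Longest shared-prefix length: 5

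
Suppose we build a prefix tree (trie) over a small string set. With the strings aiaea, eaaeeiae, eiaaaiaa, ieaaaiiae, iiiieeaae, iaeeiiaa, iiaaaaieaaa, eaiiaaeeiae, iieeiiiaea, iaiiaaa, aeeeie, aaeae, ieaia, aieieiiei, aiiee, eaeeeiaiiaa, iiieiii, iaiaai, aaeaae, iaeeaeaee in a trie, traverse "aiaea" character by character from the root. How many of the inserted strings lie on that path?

1

Check each prefix of "aiaea" against the stored set — each match is an end-marker on the path.
Prefixes of the query that are stored words: "aiaea"
Count: 1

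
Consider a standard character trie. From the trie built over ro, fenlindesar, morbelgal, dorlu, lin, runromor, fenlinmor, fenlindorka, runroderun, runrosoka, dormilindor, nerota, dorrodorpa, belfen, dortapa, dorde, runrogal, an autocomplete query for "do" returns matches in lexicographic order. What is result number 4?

Words with prefix "do", in lexicographic order: "dorde", "dorlu", "dormilindor", "dorrodorpa", "dortapa"
The 4th is dorrodorpa.

dorrodorpa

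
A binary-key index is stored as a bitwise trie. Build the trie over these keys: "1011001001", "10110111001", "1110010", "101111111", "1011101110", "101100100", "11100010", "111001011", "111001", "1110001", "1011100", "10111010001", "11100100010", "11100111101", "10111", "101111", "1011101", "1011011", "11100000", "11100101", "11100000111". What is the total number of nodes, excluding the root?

56

Trace insertions, counting only characters that open a new branch:
  "1011001001" → 10 new (1, 0, 1, 1, 0, 0, 1, 0, 0, 1)
  "10110111001" → prefix "10110" already present; 6 new (1, 1, 1, 0, 0, 1)
  "1110010" → prefix "1" already present; 6 new (1, 1, 0, 0, 1, 0)
  "101111111" → prefix "1011" already present; 5 new (1, 1, 1, 1, 1)
  "1011101110" → prefix "10111" already present; 5 new (0, 1, 1, 1, 0)
  "101100100" → prefix "101100100" already present; 0 new (none)
  "11100010" → prefix "11100" already present; 3 new (0, 1, 0)
  "111001011" → prefix "1110010" already present; 2 new (1, 1)
  "111001" → prefix "111001" already present; 0 new (none)
  "1110001" → prefix "1110001" already present; 0 new (none)
  "1011100" → prefix "101110" already present; 1 new (0)
  "10111010001" → prefix "1011101" already present; 4 new (0, 0, 0, 1)
  "11100100010" → prefix "1110010" already present; 4 new (0, 0, 1, 0)
  "11100111101" → prefix "111001" already present; 5 new (1, 1, 1, 0, 1)
  "10111" → prefix "10111" already present; 0 new (none)
  "101111" → prefix "101111" already present; 0 new (none)
  "1011101" → prefix "1011101" already present; 0 new (none)
  "1011011" → prefix "1011011" already present; 0 new (none)
  "11100000" → prefix "111000" already present; 2 new (0, 0)
  "11100101" → prefix "11100101" already present; 0 new (none)
  "11100000111" → prefix "11100000" already present; 3 new (1, 1, 1)
Total nodes = 10 + 6 + 6 + 5 + 5 + 0 + 3 + 2 + 0 + 0 + 1 + 4 + 4 + 5 + 0 + 0 + 0 + 0 + 2 + 0 + 3 = 56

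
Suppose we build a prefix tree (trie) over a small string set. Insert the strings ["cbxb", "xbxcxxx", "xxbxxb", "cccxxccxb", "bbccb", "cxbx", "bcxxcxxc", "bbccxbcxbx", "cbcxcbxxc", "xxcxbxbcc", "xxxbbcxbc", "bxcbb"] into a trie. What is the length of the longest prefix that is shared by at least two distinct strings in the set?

Look for the deepest trie node that still has at least two words in its subtree.
"bbccb" and "bbccxbcxbx" agree on "bbcc" (4 characters) before diverging; nothing deeper is shared.
Longest shared-prefix length: 4

4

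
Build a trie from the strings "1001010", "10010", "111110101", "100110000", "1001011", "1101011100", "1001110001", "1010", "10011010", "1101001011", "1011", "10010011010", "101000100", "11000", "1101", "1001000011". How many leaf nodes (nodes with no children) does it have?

Leaves are exactly the stored words that no other stored word extends.
Those words: "1001000011", "10010011010", "1001010", "1001011", "100110000", "10011010", "1001110001", "101000100", "1011", "11000", "1101001011", "1101011100", "111110101"
Leaf count: 13

13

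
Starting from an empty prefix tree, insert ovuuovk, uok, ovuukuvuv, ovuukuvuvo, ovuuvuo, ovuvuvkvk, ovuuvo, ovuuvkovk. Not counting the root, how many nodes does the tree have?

Count nodes per top-level branch (shared prefixes stored once):
  'o'-branch (ovuukuvuv, ovuukuvuvo, ovuuovk, ovuuvkovk, ovuuvo, ovuuvuo, ovuvuvkvk): 27 nodes
  'u'-branch (uok): 3 nodes
Sum: 30

30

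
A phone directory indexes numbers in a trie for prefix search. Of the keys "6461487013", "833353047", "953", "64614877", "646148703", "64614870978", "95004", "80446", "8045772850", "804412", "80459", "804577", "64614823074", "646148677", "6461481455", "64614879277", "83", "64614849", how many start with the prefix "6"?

Traverse to the node for "6", then collect every word in that subtree.
Words under "6": 6461481455, 64614823074, 64614849, 646148677, 6461487013, 646148703, 64614870978, 64614877, 64614879277
Count: 9

9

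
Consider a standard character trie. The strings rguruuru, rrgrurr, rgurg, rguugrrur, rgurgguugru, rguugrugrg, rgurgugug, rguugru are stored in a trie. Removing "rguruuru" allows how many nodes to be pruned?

4

A node on "rguruuru"'s path can go only if nothing else ends at it or branches off below it.
The suffix "uuru" (4 nodes) is used only by "rguruuru"; the node for "rgur" still has the child "g", so pruning stops there.
Nodes removed: 4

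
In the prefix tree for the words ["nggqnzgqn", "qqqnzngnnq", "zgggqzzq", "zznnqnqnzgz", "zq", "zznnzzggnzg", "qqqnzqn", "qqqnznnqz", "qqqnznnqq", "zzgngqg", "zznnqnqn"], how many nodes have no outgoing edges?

A leaf is a node with no children — equivalently, the end of a word that is not a proper prefix of any other stored word.
Those words: "nggqnzgqn", "qqqnzngnnq", "qqqnznnqq", "qqqnznnqz", "qqqnzqn", "zgggqzzq", "zq", "zzgngqg", "zznnqnqnzgz", "zznnzzggnzg"
Leaf count: 10

10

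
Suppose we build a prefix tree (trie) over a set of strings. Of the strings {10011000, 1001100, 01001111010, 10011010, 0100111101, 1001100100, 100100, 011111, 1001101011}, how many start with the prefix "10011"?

Traverse to the node for "10011", then collect every word in that subtree.
Words under "10011": 1001100, 10011000, 1001100100, 10011010, 1001101011
Count: 5

5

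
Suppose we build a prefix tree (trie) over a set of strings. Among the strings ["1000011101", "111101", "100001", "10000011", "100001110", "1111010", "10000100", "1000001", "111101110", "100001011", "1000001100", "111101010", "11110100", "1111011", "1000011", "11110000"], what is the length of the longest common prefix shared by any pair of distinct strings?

The deepest shared node is where two words last agree before diverging.
e.g. "100001110" and "1000011101" share the prefix "100001110" of length 9; no pair shares a longer one.
Longest shared-prefix length: 9

9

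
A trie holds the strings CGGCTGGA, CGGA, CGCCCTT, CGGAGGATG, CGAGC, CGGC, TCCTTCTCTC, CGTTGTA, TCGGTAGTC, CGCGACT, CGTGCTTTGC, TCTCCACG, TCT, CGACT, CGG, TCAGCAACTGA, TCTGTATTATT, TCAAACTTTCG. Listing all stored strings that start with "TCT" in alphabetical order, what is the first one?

TCT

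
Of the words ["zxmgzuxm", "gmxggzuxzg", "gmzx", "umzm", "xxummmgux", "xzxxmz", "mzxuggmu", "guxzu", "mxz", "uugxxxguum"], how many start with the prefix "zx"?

1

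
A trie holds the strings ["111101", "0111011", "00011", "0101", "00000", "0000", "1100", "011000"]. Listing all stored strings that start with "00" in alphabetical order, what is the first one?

0000

Filter for "00…" and sort: "0000", "00000", "00011"
Position 1: 0000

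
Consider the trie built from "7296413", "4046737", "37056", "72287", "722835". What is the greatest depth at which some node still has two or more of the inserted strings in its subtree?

4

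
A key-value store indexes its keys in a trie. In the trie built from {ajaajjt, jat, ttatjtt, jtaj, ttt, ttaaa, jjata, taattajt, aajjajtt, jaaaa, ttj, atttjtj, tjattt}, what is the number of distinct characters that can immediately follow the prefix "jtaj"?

0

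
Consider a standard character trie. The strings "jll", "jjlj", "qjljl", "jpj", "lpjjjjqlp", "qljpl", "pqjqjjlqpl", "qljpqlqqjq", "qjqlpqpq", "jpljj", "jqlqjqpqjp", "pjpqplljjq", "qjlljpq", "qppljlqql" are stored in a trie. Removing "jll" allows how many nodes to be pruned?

2

A node on "jll"'s path can go only if nothing else ends at it or branches off below it.
The suffix "ll" (2 nodes) is used only by "jll"; the node for "j" still has the child "j", so pruning stops there.
Nodes removed: 2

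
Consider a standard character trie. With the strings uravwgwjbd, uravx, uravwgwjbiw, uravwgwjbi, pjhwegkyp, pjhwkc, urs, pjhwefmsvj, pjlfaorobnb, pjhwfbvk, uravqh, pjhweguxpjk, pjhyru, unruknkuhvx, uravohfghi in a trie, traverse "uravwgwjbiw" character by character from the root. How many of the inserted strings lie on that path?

2

Check each prefix of "uravwgwjbiw" against the stored set — each match is an end-marker on the path.
Prefixes of the query that are stored words: "uravwgwjbi", "uravwgwjbiw"
Count: 2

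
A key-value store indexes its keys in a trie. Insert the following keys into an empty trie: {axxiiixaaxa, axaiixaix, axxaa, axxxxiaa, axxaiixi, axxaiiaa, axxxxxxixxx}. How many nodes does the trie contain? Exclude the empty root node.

Count nodes per top-level branch (shared prefixes stored once):
  'a'-branch (axaiixaix, axxaa, axxaiiaa, axxaiixi, axxiiixaaxa, axxxxiaa, axxxxxxixxx): 37 nodes
Sum: 37

37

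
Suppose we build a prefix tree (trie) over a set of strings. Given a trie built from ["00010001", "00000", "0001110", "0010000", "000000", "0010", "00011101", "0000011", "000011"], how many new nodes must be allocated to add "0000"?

"0000" is already a full path in the trie; only an end-marker is added.
No new nodes are needed: 0.

0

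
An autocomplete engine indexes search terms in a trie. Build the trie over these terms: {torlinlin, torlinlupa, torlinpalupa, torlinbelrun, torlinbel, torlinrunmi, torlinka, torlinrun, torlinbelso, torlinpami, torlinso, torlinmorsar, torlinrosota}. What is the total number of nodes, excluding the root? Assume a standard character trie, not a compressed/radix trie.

Trace insertions, counting only characters that open a new branch:
  "torlinlin" → 9 new (t, o, r, l, i, n, l, i, n)
  "torlinlupa" → prefix "torlinl" already present; 3 new (u, p, a)
  "torlinpalupa" → prefix "torlin" already present; 6 new (p, a, l, u, p, a)
  "torlinbelrun" → prefix "torlin" already present; 6 new (b, e, l, r, u, n)
  "torlinbel" → prefix "torlinbel" already present; 0 new (none)
  "torlinrunmi" → prefix "torlin" already present; 5 new (r, u, n, m, i)
  "torlinka" → prefix "torlin" already present; 2 new (k, a)
  "torlinrun" → prefix "torlinrun" already present; 0 new (none)
  "torlinbelso" → prefix "torlinbel" already present; 2 new (s, o)
  "torlinpami" → prefix "torlinpa" already present; 2 new (m, i)
  "torlinso" → prefix "torlin" already present; 2 new (s, o)
  "torlinmorsar" → prefix "torlin" already present; 6 new (m, o, r, s, a, r)
  "torlinrosota" → prefix "torlinr" already present; 5 new (o, s, o, t, a)
Total nodes = 9 + 3 + 6 + 6 + 0 + 5 + 2 + 0 + 2 + 2 + 2 + 6 + 5 = 48

48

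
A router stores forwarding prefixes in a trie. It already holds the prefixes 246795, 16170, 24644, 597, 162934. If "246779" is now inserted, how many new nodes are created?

2

"2467" is already a path in the trie; the remaining "79" must be added.
New nodes needed: |"246779"| − 4 = 6 − 4 = 2.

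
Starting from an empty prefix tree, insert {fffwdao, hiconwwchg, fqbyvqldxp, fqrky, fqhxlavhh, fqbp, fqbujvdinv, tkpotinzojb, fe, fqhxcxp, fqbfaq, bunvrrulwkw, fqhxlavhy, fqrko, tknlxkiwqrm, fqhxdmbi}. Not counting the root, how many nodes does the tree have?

Count nodes per top-level branch (shared prefixes stored once):
  'b'-branch (bunvrrulwkw): 11 nodes
  'f'-branch (fe, fffwdao, fqbfaq, fqbp, fqbujvdinv, fqbyvqldxp, fqhxcxp, fqhxdmbi, fqhxlavhh, fqhxlavhy, fqrko, fqrky): 47 nodes
  'h'-branch (hiconwwchg): 10 nodes
  't'-branch (tknlxkiwqrm, tkpotinzojb): 20 nodes
Sum: 88

88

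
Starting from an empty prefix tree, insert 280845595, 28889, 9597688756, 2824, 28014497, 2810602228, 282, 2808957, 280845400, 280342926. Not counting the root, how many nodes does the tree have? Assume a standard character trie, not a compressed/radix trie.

Count nodes per top-level branch (shared prefixes stored once):
  '2'-branch (28014497, 280342926, 280845400, 280845595, 2808957, 2810602228, 282, 2824, 28889): 39 nodes
  '9'-branch (9597688756): 10 nodes
Sum: 49

49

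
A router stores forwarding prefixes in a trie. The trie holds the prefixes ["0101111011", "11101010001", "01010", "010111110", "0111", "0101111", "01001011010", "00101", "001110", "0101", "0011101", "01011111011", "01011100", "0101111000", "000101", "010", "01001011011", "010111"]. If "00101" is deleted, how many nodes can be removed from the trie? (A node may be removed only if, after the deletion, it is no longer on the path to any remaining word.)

2

After clearing the end-marker at "00101", prune upward until reaching a node still needed by another word.
The suffix "01" (2 nodes) is used only by "00101"; the node for "001" still has the child "1", so pruning stops there.
Nodes removed: 2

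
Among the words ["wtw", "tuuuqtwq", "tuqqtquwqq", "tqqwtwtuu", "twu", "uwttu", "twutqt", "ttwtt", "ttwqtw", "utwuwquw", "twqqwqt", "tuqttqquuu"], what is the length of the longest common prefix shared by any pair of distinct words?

Equivalently: take the maximum, over all pairs, of their longest common prefix length.
e.g. "ttwqtw" and "ttwtt" share the prefix "ttw" of length 3; no pair shares a longer one.
Longest shared-prefix length: 3

3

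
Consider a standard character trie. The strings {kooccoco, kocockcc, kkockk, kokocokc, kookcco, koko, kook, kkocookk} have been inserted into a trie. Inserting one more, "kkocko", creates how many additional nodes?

1

"kkock" is already a path in the trie; the remaining "o" must be added.
So 6 − 5 = 1 new nodes.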